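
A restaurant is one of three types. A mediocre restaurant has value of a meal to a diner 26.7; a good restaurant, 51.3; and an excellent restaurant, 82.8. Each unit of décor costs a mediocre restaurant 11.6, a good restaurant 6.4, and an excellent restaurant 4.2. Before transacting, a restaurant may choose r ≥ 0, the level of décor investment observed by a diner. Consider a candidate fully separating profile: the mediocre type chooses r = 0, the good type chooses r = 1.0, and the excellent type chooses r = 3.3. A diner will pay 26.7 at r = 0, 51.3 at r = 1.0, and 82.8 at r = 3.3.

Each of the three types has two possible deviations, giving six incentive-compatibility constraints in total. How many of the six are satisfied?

Excellent (own payoff 82.8 − 4.2×3.3 = 68.94): to r=0 gives 26.7 → no gain ✓; to r=1.0 gives 51.3 − 4.2×1.0 = 47.1 → no gain ✓.
Mediocre (own payoff 26.7): to r=1.0 gives 51.3 − 11.6×1.0 = 39.7 → profitable ✗; to r=3.3 gives 82.8 − 11.6×3.3 = 44.52 → profitable ✗.
Good (own payoff 51.3 − 6.4×1.0 = 44.9): to r=0 gives 26.7 → no gain ✓; to r=3.3 gives 82.8 − 6.4×3.3 = 61.68 → profitable ✗.
3 of the 6 constraints hold; not an equilibrium.

3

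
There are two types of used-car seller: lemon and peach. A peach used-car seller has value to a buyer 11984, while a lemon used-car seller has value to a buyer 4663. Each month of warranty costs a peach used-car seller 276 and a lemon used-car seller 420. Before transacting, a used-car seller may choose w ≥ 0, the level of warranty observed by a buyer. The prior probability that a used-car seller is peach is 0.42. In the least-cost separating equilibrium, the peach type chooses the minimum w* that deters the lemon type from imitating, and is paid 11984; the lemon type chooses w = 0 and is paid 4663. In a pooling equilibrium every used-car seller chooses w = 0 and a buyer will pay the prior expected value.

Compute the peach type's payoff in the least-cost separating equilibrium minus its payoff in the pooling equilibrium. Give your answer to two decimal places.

-564.76

Least-cost separating signal: w* solves 4663 = 11984 − 420·w*, so w* = (11984 − 4663)/420 ≈ 17.4310.
Peach type's separating payoff: 11984 − 276 × w* = 11984 − 276 × (11984 − 4663)/420 = 11984 − 2020596/420 ≈ 7173.0571.
Pooling payoff: 0.42 × 11984 + 0.58 × 4663 = 7737.82.
Difference: 7173.0571 − 7737.82 = -564.7629, i.e. -564.76 to two decimal places.
The peach type would prefer the pooling outcome.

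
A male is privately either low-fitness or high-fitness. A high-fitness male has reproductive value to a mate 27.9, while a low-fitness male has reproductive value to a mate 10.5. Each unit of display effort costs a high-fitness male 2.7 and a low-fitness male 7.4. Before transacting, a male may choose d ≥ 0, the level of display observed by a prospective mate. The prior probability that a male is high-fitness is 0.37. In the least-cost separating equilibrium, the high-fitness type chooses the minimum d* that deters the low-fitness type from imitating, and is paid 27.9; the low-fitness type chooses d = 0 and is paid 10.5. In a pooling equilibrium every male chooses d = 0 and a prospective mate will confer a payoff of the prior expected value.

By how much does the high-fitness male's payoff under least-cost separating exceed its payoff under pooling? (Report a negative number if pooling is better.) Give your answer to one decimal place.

Least-cost separating signal: d* solves 10.5 = 27.9 − 7.4·d*, so d* = (27.9 − 10.5)/7.4 ≈ 2.3514.
High-fitness type's separating payoff: 27.9 − 2.7 × d* = 27.9 − 2.7 × (27.9 − 10.5)/7.4 = 27.9 − 46.98/7.4 ≈ 21.551.
Pooling payoff: 0.37 × 27.9 + 0.63 × 10.5 = 16.938.
Difference: 21.551 − 16.938 = 4.613, i.e. 4.6 to one decimal place.
The high-fitness type prefers to separate.

4.6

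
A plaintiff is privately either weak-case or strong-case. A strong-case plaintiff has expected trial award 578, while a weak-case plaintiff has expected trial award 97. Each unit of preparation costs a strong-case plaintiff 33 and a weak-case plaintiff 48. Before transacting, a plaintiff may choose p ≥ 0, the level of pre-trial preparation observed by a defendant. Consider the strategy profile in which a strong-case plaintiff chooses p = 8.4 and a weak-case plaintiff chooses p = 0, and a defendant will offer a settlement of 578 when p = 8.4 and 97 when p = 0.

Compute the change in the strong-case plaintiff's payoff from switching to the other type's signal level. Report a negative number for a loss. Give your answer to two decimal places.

-203.80

Playing p = 8.4 the strong-case plaintiff receives 578 − 33 × 8.4 = 300.8.
Deviating to p = 0 yields 97 instead.
Gain from deviating: 97 − 300.8 = -203.80.
The gain is negative, so the strong-case type's incentive-compatibility constraint is satisfied.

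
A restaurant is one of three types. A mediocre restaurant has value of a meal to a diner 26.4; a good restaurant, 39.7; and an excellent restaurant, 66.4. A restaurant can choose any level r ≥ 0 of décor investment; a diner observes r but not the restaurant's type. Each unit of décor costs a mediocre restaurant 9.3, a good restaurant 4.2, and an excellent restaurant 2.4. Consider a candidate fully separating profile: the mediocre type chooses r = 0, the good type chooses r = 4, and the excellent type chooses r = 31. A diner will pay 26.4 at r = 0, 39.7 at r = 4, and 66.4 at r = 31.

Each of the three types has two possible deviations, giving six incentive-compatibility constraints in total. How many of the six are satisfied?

Mediocre (own payoff 26.4): to r=4 gives 39.7 − 9.3×4 = 2.5 → no gain ✓; to r=31 gives 66.4 − 9.3×31 = -221.9 → no gain ✓.
Excellent (own payoff 66.4 − 2.4×31 = -8): to r=0 gives 26.4 → profitable ✗; to r=4 gives 39.7 − 2.4×4 = 30.1 → profitable ✗.
Good (own payoff 39.7 − 4.2×4 = 22.9): to r=0 gives 26.4 → profitable ✗; to r=31 gives 66.4 − 4.2×31 = -63.8 → no gain ✓.
3 of the 6 constraints hold; not an equilibrium.

3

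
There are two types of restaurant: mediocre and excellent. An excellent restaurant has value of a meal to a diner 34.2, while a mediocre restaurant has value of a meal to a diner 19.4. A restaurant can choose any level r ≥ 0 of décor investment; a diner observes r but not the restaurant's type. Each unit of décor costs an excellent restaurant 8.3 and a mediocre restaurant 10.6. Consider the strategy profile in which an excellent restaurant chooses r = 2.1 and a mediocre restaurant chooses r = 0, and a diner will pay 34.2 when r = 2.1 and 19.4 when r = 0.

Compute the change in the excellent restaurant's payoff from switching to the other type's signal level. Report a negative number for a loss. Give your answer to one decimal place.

Playing r = 2.1 the excellent restaurant receives 34.2 − 8.3 × 2.1 = 16.77.
Deviating to r = 0 yields 19.4 instead.
Gain from deviating: 19.4 − 16.77 = 2.63, i.e. 2.6 to one decimal place.
The gain is positive, so the excellent type's incentive-compatibility constraint is violated — this profile is not a separating equilibrium.

2.6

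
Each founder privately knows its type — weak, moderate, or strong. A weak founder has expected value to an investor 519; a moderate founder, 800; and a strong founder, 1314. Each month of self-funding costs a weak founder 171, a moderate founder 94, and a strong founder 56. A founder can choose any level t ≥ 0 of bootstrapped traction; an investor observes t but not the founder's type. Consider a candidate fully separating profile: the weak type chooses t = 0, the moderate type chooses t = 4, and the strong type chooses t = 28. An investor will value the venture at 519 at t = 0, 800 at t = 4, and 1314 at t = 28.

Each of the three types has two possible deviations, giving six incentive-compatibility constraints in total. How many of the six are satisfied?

Strong (own payoff 1314 − 56×28 = -254): to t=0 gives 519 → profitable ✗; to t=4 gives 800 − 56×4 = 576 → profitable ✗.
Moderate (own payoff 800 − 94×4 = 424): to t=0 gives 519 → profitable ✗; to t=28 gives 1314 − 94×28 = -1318 → no gain ✓.
Weak (own payoff 519): to t=4 gives 800 − 171×4 = 116 → no gain ✓; to t=28 gives 1314 − 171×28 = -3474 → no gain ✓.
3 of the 6 constraints hold; not an equilibrium.

3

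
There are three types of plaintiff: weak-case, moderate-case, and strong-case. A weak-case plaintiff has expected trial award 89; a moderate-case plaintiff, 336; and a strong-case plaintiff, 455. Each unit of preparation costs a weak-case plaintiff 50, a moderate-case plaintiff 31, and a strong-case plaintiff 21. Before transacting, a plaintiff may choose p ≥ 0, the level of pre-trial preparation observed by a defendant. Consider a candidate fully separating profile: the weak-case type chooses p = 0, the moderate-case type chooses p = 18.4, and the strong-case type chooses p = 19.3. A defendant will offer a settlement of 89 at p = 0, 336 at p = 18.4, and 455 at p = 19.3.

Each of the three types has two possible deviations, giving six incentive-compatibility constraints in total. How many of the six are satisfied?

3

Weak-case (own payoff 89): to p=18.4 gives 336 − 50×18.4 = -584 → no gain ✓; to p=19.3 gives 455 − 50×19.3 = -510 → no gain ✓.
Moderate-case (own payoff 336 − 31×18.4 = -234.4): to p=0 gives 89 → profitable ✗; to p=19.3 gives 455 − 31×19.3 = -143.3 → profitable ✗.
Strong-case (own payoff 455 − 21×19.3 = 49.7): to p=0 gives 89 → profitable ✗; to p=18.4 gives 336 − 21×18.4 = -50.4 → no gain ✓.
3 of the 6 constraints hold; not an equilibrium.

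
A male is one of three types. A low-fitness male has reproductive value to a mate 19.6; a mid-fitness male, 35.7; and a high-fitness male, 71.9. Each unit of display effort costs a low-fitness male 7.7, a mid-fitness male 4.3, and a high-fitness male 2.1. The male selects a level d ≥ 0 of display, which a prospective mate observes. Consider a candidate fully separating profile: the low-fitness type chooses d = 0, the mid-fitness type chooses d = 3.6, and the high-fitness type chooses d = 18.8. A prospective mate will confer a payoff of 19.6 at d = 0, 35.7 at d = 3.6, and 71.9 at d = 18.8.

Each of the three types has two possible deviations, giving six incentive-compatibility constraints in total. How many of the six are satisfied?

6

High-fitness (own payoff 71.9 − 2.1×18.8 = 32.42): to d=0 gives 19.6 → no gain ✓; to d=3.6 gives 35.7 − 2.1×3.6 = 28.14 → no gain ✓.
Mid-fitness (own payoff 35.7 − 4.3×3.6 = 20.22): to d=0 gives 19.6 → no gain ✓; to d=18.8 gives 71.9 − 4.3×18.8 = -8.94 → no gain ✓.
Low-fitness (own payoff 19.6): to d=3.6 gives 35.7 − 7.7×3.6 = 7.98 → no gain ✓; to d=18.8 gives 71.9 − 7.7×18.8 = -72.86 → no gain ✓.
6 of the 6 constraints hold; this profile is a separating equilibrium.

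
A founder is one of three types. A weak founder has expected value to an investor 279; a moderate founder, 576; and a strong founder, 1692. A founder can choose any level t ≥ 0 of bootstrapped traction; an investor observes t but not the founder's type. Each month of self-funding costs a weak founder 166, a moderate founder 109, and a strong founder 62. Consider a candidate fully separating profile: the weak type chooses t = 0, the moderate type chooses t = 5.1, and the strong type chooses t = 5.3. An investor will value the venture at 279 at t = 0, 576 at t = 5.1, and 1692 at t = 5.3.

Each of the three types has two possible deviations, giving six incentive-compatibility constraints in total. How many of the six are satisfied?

3

Moderate (own payoff 576 − 109×5.1 = 20.1): to t=0 gives 279 → profitable ✗; to t=5.3 gives 1692 − 109×5.3 = 1114.3 → profitable ✗.
Weak (own payoff 279): to t=5.1 gives 576 − 166×5.1 = -270.6 → no gain ✓; to t=5.3 gives 1692 − 166×5.3 = 812.2 → profitable ✗.
Strong (own payoff 1692 − 62×5.3 = 1363.4): to t=0 gives 279 → no gain ✓; to t=5.1 gives 576 − 62×5.1 = 259.8 → no gain ✓.
3 of the 6 constraints hold; not an equilibrium.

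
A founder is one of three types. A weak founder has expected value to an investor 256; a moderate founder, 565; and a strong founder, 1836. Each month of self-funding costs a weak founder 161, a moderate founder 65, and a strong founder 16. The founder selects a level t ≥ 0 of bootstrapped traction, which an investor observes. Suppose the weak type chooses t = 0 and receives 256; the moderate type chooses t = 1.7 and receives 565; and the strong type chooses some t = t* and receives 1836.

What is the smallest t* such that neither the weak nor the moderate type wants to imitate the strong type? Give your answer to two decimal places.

21.25

Weak type (on-path payoff 256) won't mimic when 256 ≥ 1836 − 161·t*, i.e. t* ≥ 9.81.
Moderate type (on-path payoff 565 − 65×1.7 = 454.5) won't mimic when 454.5 ≥ 1836 − 65·t*, i.e. t* ≥ 21.25.
Both must hold, so t* = max(9.81, 21.25) = 21.25. The moderate type's constraint binds.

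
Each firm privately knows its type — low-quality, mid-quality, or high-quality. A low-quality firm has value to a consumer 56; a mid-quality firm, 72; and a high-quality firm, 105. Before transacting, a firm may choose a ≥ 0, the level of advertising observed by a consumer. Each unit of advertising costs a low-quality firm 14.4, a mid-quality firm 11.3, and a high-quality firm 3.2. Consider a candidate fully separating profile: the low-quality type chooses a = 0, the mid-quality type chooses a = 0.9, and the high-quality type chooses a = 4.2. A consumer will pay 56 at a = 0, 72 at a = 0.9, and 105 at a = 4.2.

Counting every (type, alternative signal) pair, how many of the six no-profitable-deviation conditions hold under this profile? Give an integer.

5

Mid-quality (own payoff 72 − 11.3×0.9 = 61.83): to a=0 gives 56 → no gain ✓; to a=4.2 gives 105 − 11.3×4.2 = 57.54 → no gain ✓.
High-quality (own payoff 105 − 3.2×4.2 = 91.56): to a=0 gives 56 → no gain ✓; to a=0.9 gives 72 − 3.2×0.9 = 69.12 → no gain ✓.
Low-quality (own payoff 56): to a=0.9 gives 72 − 14.4×0.9 = 59.04 → profitable ✗; to a=4.2 gives 105 − 14.4×4.2 = 44.52 → no gain ✓.
5 of the 6 constraints hold; not an equilibrium.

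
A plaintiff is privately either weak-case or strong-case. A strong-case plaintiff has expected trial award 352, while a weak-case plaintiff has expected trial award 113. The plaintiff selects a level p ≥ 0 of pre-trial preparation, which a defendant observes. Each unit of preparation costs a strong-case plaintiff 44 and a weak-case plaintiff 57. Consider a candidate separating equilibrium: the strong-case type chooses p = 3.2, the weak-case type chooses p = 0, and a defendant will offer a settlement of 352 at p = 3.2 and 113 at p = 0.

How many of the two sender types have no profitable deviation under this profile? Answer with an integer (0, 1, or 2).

1

Strong-case type: signal → 352 − 44 × 3.2 = 211.2; deviate to 0 → 113. IC holds (211.2 ≥ 113).
Weak-case type: stay at 0 → 113; mimic → 352 − 57 × 3.2 = 169.6. IC fails (113 < 169.6).
1 of 2 constraints hold, so this profile is not an equilibrium.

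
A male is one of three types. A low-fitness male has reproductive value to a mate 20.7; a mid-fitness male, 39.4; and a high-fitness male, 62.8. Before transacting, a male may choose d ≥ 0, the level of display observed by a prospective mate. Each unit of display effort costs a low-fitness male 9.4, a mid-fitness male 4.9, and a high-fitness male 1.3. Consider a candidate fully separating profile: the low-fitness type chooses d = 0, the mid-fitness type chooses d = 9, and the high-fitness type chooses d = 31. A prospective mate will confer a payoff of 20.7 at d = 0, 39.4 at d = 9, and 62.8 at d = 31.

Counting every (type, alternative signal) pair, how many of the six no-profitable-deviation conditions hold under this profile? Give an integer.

4

Mid-fitness (own payoff 39.4 − 4.9×9 = -4.7): to d=0 gives 20.7 → profitable ✗; to d=31 gives 62.8 − 4.9×31 = -89.1 → no gain ✓.
Low-fitness (own payoff 20.7): to d=9 gives 39.4 − 9.4×9 = -45.2 → no gain ✓; to d=31 gives 62.8 − 9.4×31 = -228.6 → no gain ✓.
High-fitness (own payoff 62.8 − 1.3×31 = 22.5): to d=0 gives 20.7 → no gain ✓; to d=9 gives 39.4 − 1.3×9 = 27.7 → profitable ✗.
4 of the 6 constraints hold; not an equilibrium.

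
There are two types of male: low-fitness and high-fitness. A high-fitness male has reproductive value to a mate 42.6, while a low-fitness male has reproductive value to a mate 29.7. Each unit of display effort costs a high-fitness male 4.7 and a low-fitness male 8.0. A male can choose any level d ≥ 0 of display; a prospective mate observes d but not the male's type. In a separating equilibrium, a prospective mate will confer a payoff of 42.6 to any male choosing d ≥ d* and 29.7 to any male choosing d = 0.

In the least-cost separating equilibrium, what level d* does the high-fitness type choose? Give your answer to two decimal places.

1.61

A low-fitness male choosing d = 0 receives 29.7.
Imitating at d* instead would pay 42.6 at cost 8.0·d*, netting 42.6 − 8.0·d*.
Indifference: 29.7 = 42.6 − 8.0·d*, so d* = (42.6 − 29.7) / 8.0 ≈ 1.61.
At d* the low-fitness type's incentive constraint just binds; the high-fitness type strictly prefers d* since its per-unit cost is lower.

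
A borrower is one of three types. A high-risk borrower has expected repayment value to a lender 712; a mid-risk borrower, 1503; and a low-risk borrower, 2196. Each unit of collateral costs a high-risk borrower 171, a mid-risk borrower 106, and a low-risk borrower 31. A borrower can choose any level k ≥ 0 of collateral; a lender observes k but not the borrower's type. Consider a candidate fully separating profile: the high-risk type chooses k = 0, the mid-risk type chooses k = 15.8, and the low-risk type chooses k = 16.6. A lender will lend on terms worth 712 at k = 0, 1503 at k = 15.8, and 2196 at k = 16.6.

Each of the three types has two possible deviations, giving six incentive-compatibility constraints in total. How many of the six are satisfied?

Mid-risk (own payoff 1503 − 106×15.8 = -171.8): to k=0 gives 712 → profitable ✗; to k=16.6 gives 2196 − 106×16.6 = 436.4 → profitable ✗.
Low-risk (own payoff 2196 − 31×16.6 = 1681.4): to k=0 gives 712 → no gain ✓; to k=15.8 gives 1503 − 31×15.8 = 1013.2 → no gain ✓.
High-risk (own payoff 712): to k=15.8 gives 1503 − 171×15.8 = -1198.8 → no gain ✓; to k=16.6 gives 2196 − 171×16.6 = -642.6 → no gain ✓.
4 of the 6 constraints hold; not an equilibrium.

4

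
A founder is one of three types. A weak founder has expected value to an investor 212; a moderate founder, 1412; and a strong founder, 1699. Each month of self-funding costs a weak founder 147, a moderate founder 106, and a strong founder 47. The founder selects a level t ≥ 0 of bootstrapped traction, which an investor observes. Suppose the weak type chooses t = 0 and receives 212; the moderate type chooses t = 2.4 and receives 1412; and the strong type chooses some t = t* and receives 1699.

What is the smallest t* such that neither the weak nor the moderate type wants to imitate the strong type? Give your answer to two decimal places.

Weak type (on-path payoff 212) won't mimic when 212 ≥ 1699 − 147·t*, i.e. t* ≥ 10.12.
Moderate type (on-path payoff 1412 − 106×2.4 = 1157.6) won't mimic when 1157.6 ≥ 1699 − 106·t*, i.e. t* ≥ 5.11.
Both must hold, so t* = max(10.12, 5.11) = 10.12. The weak type's constraint binds.

10.12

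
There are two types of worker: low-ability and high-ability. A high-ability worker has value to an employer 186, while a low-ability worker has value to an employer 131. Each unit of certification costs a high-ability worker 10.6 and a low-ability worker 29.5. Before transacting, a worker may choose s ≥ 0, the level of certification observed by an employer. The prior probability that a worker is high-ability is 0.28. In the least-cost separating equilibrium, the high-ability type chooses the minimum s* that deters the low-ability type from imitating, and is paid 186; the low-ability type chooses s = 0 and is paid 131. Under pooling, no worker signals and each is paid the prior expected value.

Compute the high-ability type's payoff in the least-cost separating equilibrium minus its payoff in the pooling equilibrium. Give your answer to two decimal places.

Least-cost separating signal: s* solves 131 = 186 − 29.5·s*, so s* = (186 − 131)/29.5 ≈ 1.8644.
High-ability type's separating payoff: 186 − 10.6 × s* = 186 − 10.6 × (186 − 131)/29.5 = 186 − 583/29.5 ≈ 166.2373.
Pooling payoff: 0.28 × 186 + 0.72 × 131 = 146.4.
Difference: 166.2373 − 146.4 = 19.8373, i.e. 19.84 to two decimal places.
The high-ability type prefers to separate.

19.84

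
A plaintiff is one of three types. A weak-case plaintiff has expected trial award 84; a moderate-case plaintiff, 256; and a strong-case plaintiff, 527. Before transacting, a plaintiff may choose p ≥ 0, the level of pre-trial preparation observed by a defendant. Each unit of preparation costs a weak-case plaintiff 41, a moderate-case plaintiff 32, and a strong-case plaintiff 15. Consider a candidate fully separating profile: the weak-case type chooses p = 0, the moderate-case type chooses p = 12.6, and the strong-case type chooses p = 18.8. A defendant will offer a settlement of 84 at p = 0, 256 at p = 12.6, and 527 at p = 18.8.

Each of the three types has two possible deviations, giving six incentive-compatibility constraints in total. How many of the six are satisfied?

Weak-case (own payoff 84): to p=12.6 gives 256 − 41×12.6 = -260.6 → no gain ✓; to p=18.8 gives 527 − 41×18.8 = -243.8 → no gain ✓.
Strong-case (own payoff 527 − 15×18.8 = 245): to p=0 gives 84 → no gain ✓; to p=12.6 gives 256 − 15×12.6 = 67 → no gain ✓.
Moderate-case (own payoff 256 − 32×12.6 = -147.2): to p=0 gives 84 → profitable ✗; to p=18.8 gives 527 − 32×18.8 = -74.6 → profitable ✗.
4 of the 6 constraints hold; not an equilibrium.

4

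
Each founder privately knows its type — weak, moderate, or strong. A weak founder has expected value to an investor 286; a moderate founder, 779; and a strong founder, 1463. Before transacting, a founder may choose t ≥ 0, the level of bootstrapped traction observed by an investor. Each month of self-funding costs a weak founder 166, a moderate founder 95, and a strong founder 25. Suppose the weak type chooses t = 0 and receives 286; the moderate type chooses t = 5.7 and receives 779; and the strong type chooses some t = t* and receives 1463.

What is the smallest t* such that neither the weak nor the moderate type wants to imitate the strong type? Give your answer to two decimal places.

Weak type (on-path payoff 286) won't mimic when 286 ≥ 1463 − 166·t*, i.e. t* ≥ 7.09.
Moderate type (on-path payoff 779 − 95×5.7 = 237.5) won't mimic when 237.5 ≥ 1463 − 95·t*, i.e. t* ≥ 12.90.
Both must hold, so t* = max(7.09, 12.90) = 12.90. The moderate type's constraint binds.

12.90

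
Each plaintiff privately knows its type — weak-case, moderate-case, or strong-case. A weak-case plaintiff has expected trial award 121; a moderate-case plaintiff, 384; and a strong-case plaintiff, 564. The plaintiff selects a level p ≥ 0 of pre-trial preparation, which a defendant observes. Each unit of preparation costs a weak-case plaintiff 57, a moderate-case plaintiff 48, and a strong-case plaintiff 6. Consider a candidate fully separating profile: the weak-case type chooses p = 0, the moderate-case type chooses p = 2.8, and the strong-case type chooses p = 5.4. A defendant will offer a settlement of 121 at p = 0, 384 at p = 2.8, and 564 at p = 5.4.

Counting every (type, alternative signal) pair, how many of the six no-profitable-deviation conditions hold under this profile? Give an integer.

Strong-case (own payoff 564 − 6×5.4 = 531.6): to p=0 gives 121 → no gain ✓; to p=2.8 gives 384 − 6×2.8 = 367.2 → no gain ✓.
Moderate-case (own payoff 384 − 48×2.8 = 249.6): to p=0 gives 121 → no gain ✓; to p=5.4 gives 564 − 48×5.4 = 304.8 → profitable ✗.
Weak-case (own payoff 121): to p=2.8 gives 384 − 57×2.8 = 224.4 → profitable ✗; to p=5.4 gives 564 − 57×5.4 = 256.2 → profitable ✗.
3 of the 6 constraints hold; not an equilibrium.

3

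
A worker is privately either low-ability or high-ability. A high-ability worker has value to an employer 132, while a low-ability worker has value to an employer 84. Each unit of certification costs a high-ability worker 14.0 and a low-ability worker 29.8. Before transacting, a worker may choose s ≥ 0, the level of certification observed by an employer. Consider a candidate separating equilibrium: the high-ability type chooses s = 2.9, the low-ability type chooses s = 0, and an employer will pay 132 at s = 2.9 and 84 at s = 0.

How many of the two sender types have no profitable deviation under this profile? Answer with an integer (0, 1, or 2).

Low-ability type: stay at 0 → 84; mimic → 132 − 29.8 × 2.9 = 45.58. IC holds (84 ≥ 45.58).
High-ability type: signal → 132 − 14.0 × 2.9 = 91.4; deviate to 0 → 84. IC holds (91.4 ≥ 84).
2 of 2 constraints hold, so this is a separating equilibrium.

2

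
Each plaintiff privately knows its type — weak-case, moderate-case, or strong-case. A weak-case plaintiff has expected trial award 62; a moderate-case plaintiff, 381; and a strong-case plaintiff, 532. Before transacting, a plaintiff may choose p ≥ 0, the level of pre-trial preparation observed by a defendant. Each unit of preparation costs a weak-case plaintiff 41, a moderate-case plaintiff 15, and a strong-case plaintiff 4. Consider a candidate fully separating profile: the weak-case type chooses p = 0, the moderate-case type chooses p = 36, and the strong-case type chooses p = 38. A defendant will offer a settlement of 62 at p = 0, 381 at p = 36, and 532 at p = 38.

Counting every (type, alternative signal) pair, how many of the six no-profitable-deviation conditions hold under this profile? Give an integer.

4

Moderate-case (own payoff 381 − 15×36 = -159): to p=0 gives 62 → profitable ✗; to p=38 gives 532 − 15×38 = -38 → profitable ✗.
Strong-case (own payoff 532 − 4×38 = 380): to p=0 gives 62 → no gain ✓; to p=36 gives 381 − 4×36 = 237 → no gain ✓.
Weak-case (own payoff 62): to p=36 gives 381 − 41×36 = -1095 → no gain ✓; to p=38 gives 532 − 41×38 = -1026 → no gain ✓.
4 of the 6 constraints hold; not an equilibrium.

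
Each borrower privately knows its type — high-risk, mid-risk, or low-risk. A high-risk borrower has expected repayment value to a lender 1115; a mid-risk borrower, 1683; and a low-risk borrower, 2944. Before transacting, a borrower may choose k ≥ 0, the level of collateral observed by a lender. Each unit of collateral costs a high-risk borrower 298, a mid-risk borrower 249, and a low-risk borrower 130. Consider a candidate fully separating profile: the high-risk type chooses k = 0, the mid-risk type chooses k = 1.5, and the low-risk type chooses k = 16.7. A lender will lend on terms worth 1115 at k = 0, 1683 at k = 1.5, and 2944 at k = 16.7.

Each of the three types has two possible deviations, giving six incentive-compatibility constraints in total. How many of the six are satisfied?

Low-risk (own payoff 2944 − 130×16.7 = 773): to k=0 gives 1115 → profitable ✗; to k=1.5 gives 1683 − 130×1.5 = 1488 → profitable ✗.
Mid-risk (own payoff 1683 − 249×1.5 = 1309.5): to k=0 gives 1115 → no gain ✓; to k=16.7 gives 2944 − 249×16.7 = -1214.3 → no gain ✓.
High-risk (own payoff 1115): to k=1.5 gives 1683 − 298×1.5 = 1236 → profitable ✗; to k=16.7 gives 2944 − 298×16.7 = -2032.6 → no gain ✓.
3 of the 6 constraints hold; not an equilibrium.

3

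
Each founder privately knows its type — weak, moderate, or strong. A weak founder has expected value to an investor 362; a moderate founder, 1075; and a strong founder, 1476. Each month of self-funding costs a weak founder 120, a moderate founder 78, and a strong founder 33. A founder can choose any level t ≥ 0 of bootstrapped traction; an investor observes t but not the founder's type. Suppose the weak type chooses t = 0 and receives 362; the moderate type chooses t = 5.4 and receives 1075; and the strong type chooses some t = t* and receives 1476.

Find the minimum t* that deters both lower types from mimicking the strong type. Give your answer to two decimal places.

10.54

Weak type (on-path payoff 362) won't mimic when 362 ≥ 1476 − 120·t*, i.e. t* ≥ 9.28.
Moderate type (on-path payoff 1075 − 78×5.4 = 653.8) won't mimic when 653.8 ≥ 1476 − 78·t*, i.e. t* ≥ 10.54.
Both must hold, so t* = max(9.28, 10.54) = 10.54. The moderate type's constraint binds.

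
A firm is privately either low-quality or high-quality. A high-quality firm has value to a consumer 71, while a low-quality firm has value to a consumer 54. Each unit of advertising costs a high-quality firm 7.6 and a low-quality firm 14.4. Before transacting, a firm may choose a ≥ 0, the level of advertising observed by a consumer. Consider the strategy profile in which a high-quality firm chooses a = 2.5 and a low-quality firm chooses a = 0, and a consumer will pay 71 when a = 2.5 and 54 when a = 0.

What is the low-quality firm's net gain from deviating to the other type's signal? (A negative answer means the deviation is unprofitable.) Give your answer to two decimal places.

Playing a = 0 the low-quality firm receives 54.
Deviating to a = 2.5 brings payment 71 at cost 14.4 × 2.5 = 36, netting 35.
Gain from deviating: 35 − 54 = -19.00.
The gain is negative, so the low-quality type's incentive-compatibility constraint is satisfied.

-19.00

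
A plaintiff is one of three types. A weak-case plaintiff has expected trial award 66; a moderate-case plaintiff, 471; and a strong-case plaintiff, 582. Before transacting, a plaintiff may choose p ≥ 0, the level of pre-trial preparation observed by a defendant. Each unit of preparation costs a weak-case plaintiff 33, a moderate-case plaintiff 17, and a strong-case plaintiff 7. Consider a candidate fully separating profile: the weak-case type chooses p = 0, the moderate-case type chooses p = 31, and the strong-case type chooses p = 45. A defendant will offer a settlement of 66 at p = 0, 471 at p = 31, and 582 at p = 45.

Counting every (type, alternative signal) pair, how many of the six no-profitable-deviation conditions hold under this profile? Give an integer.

5

Moderate-case (own payoff 471 − 17×31 = -56): to p=0 gives 66 → profitable ✗; to p=45 gives 582 − 17×45 = -183 → no gain ✓.
Weak-case (own payoff 66): to p=31 gives 471 − 33×31 = -552 → no gain ✓; to p=45 gives 582 − 33×45 = -903 → no gain ✓.
Strong-case (own payoff 582 − 7×45 = 267): to p=0 gives 66 → no gain ✓; to p=31 gives 471 − 7×31 = 254 → no gain ✓.
5 of the 6 constraints hold; not an equilibrium.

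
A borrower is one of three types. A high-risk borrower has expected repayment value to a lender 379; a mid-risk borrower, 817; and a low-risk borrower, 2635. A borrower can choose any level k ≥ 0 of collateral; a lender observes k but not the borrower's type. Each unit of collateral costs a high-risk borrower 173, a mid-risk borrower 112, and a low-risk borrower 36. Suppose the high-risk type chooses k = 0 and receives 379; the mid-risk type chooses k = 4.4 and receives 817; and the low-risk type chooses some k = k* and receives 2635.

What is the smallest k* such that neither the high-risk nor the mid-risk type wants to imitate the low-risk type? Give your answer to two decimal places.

20.63

High-risk type (on-path payoff 379) won't mimic when 379 ≥ 2635 − 173·k*, i.e. k* ≥ 13.04.
Mid-risk type (on-path payoff 817 − 112×4.4 = 324.2) won't mimic when 324.2 ≥ 2635 − 112·k*, i.e. k* ≥ 20.63.
Both must hold, so k* = max(13.04, 20.63) = 20.63. The mid-risk type's constraint binds.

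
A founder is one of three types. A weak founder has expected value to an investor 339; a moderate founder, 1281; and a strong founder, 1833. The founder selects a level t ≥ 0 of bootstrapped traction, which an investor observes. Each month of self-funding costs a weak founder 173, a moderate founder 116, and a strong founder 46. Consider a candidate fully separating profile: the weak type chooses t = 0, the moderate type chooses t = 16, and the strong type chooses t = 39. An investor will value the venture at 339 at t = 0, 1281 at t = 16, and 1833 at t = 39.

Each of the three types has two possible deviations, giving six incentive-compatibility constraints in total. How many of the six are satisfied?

3

Weak (own payoff 339): to t=16 gives 1281 − 173×16 = -1487 → no gain ✓; to t=39 gives 1833 − 173×39 = -4914 → no gain ✓.
Strong (own payoff 1833 − 46×39 = 39): to t=0 gives 339 → profitable ✗; to t=16 gives 1281 − 46×16 = 545 → profitable ✗.
Moderate (own payoff 1281 − 116×16 = -575): to t=0 gives 339 → profitable ✗; to t=39 gives 1833 − 116×39 = -2691 → no gain ✓.
3 of the 6 constraints hold; not an equilibrium.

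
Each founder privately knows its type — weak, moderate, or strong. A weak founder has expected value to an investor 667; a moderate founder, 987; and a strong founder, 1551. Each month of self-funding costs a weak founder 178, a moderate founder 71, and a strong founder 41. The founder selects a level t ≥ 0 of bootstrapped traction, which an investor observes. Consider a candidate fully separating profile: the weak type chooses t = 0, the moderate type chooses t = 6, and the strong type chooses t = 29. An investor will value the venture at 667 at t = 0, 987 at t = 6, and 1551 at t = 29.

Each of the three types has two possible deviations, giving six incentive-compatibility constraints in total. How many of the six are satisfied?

Moderate (own payoff 987 − 71×6 = 561): to t=0 gives 667 → profitable ✗; to t=29 gives 1551 − 71×29 = -508 → no gain ✓.
Weak (own payoff 667): to t=6 gives 987 − 178×6 = -81 → no gain ✓; to t=29 gives 1551 − 178×29 = -3611 → no gain ✓.
Strong (own payoff 1551 − 41×29 = 362): to t=0 gives 667 → profitable ✗; to t=6 gives 987 − 41×6 = 741 → profitable ✗.
3 of the 6 constraints hold; not an equilibrium.

3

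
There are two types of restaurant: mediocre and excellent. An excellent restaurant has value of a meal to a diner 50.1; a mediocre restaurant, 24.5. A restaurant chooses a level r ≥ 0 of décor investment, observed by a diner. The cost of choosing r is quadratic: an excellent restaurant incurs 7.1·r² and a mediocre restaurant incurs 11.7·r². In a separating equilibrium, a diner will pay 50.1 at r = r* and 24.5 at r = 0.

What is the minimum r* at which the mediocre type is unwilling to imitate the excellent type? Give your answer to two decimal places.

1.48

The mediocre type at r = 0 receives 24.5; imitating at r* yields 50.1 − 11.7·r*².
Indifference: 24.5 = 50.1 − 11.7·r*², so r*² = (50.1 − 24.5) / 11.7 ≈ 2.1880.
r* = √2.1880 ≈ 1.48.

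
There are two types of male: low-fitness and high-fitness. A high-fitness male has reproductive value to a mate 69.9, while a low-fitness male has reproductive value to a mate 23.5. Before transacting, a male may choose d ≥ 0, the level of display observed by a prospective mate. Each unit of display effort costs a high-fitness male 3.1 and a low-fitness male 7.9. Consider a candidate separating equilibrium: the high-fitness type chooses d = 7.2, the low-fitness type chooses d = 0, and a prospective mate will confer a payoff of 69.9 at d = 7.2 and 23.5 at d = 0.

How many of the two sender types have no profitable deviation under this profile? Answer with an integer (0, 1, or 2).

2

High-fitness type: signal → 69.9 − 3.1 × 7.2 = 47.58; deviate to 0 → 23.5. IC holds (47.58 ≥ 23.5).
Low-fitness type: stay at 0 → 23.5; mimic → 69.9 − 7.9 × 7.2 = 13.02. IC holds (23.5 ≥ 13.02).
2 of 2 constraints hold, so this is a separating equilibrium.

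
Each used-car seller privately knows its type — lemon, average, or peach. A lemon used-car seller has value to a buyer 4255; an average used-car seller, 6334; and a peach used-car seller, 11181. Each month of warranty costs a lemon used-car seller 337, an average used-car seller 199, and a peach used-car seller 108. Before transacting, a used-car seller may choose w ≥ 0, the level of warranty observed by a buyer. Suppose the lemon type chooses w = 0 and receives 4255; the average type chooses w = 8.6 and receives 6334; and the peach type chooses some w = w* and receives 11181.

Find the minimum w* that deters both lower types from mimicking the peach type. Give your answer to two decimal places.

32.96

Lemon type (on-path payoff 4255) won't mimic when 4255 ≥ 11181 − 337·w*, i.e. w* ≥ 20.55.
Average type (on-path payoff 6334 − 199×8.6 = 4622.6) won't mimic when 4622.6 ≥ 11181 − 199·w*, i.e. w* ≥ 32.96.
Both must hold, so w* = max(20.55, 32.96) = 32.96. The average type's constraint binds.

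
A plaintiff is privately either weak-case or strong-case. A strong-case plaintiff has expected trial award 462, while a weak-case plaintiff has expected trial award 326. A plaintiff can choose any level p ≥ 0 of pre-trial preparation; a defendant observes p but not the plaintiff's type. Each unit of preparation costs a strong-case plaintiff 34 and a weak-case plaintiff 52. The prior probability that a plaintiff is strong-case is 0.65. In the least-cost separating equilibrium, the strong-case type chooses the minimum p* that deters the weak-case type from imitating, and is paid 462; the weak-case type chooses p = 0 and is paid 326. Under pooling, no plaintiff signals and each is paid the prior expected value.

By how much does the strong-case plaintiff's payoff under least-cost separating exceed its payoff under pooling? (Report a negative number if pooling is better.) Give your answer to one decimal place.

Least-cost separating signal: p* solves 326 = 462 − 52·p*, so p* = (462 − 326)/52 ≈ 2.6154.
Strong-case type's separating payoff: 462 − 34 × p* = 462 − 34 × (462 − 326)/52 = 462 − 4624/52 ≈ 373.077.
Pooling payoff: 0.65 × 462 + 0.35 × 326 = 414.4.
Difference: 373.077 − 414.4 = -41.323, i.e. -41.3 to one decimal place.
The strong-case type would prefer the pooling outcome.

-41.3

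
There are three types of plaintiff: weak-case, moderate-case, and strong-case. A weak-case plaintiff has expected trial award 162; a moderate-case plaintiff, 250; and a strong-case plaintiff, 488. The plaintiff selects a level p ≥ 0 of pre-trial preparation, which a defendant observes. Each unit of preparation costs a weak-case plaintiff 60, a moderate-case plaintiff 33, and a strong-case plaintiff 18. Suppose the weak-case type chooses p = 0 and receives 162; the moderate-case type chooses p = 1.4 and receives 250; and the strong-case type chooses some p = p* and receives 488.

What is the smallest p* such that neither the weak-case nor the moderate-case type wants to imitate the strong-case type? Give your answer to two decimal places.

Moderate-case type (on-path payoff 250 − 33×1.4 = 203.8) won't mimic when 203.8 ≥ 488 − 33·p*, i.e. p* ≥ 8.61.
Weak-case type (on-path payoff 162) won't mimic when 162 ≥ 488 − 60·p*, i.e. p* ≥ 5.43.
Both must hold, so p* = max(5.43, 8.61) = 8.61. The moderate-case type's constraint binds.

8.61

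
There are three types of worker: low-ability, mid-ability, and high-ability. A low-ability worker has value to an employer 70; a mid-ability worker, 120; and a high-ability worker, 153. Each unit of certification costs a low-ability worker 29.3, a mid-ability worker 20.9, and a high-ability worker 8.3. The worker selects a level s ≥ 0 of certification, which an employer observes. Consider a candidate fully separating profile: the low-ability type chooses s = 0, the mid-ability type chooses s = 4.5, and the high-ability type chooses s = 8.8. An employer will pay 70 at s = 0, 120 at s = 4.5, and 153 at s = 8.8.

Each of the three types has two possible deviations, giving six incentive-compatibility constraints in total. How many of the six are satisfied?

4

Mid-ability (own payoff 120 − 20.9×4.5 = 25.95): to s=0 gives 70 → profitable ✗; to s=8.8 gives 153 − 20.9×8.8 = -30.92 → no gain ✓.
High-ability (own payoff 153 − 8.3×8.8 = 79.96): to s=0 gives 70 → no gain ✓; to s=4.5 gives 120 − 8.3×4.5 = 82.65 → profitable ✗.
Low-ability (own payoff 70): to s=4.5 gives 120 − 29.3×4.5 = -11.85 → no gain ✓; to s=8.8 gives 153 − 29.3×8.8 = -104.84 → no gain ✓.
4 of the 6 constraints hold; not an equilibrium.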